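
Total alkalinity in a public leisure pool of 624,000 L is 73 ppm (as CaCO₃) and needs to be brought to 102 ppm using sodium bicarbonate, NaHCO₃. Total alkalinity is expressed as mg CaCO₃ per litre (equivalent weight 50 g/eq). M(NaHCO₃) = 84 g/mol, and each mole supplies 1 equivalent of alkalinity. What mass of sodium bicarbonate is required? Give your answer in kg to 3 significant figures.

30.4 kg

Alkalinity to add: (102 − 73) = 29 mg/L as CaCO₃ × 624,000 L = 18,100 g as CaCO₃.
Equivalents: 18,100 g ÷ 50 g/eq = 361.9 eq.
NaHCO₃ supplies 1 eq per mole → 361.9 mol.
Mass: 361.9 mol × 84 g/mol = 30,400 g.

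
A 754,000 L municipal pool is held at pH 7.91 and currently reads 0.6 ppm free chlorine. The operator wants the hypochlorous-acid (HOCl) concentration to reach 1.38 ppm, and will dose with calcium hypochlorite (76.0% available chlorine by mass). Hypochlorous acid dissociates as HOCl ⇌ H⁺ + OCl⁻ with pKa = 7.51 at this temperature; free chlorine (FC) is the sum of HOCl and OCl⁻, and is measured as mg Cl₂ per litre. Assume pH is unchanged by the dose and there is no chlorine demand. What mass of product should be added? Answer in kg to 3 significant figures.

4.21 kg

[OCl⁻]/[HOCl] = 10^(pH − pKa) = 10^(7.91 − 7.51) = 2.512; fraction as HOCl = 1/(1 + 2.512) = 0.2847.
Free chlorine required for 1.38 ppm HOCl: 1.38 / 0.2847 = 4.846 ppm.
FC to add: 4.846 − 0.6 = 4.246 mg/L as Cl₂.
Cl₂ equivalent: 4.246 mg/L × 754,000 L = 3202 g.
Product at 76.0% available Cl: 3202 / 0.76 = 4213 g.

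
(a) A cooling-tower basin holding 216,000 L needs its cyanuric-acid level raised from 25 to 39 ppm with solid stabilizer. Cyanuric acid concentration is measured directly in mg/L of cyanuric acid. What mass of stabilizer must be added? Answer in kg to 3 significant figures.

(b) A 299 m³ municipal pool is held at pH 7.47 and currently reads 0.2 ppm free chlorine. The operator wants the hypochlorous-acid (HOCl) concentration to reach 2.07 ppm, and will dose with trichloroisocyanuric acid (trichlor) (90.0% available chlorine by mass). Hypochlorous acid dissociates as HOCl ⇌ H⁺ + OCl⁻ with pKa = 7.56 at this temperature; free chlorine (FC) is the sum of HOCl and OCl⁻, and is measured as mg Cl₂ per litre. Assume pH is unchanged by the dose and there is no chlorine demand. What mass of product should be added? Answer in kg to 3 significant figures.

(a) 3.02 kg; (b) 1.18 kg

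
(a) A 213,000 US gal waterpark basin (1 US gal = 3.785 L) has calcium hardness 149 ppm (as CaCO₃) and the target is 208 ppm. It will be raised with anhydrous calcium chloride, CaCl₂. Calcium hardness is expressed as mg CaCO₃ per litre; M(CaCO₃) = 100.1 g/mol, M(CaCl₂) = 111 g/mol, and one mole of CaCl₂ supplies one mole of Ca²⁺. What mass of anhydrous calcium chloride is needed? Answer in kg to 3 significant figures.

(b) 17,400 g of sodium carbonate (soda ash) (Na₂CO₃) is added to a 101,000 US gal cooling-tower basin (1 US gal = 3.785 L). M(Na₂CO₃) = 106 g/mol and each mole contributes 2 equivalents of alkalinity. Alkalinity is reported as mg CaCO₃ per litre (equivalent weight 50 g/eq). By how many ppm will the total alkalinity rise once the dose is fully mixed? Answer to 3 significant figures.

(a) Volume: 213,000 US gal × 3.785 L/gal = 806,205 L.
(a) Hardness to add: (208 − 149) = 59 mg/L as CaCO₃ × 806,205 L = 47,570 g as CaCO₃.
(a) Moles of Ca²⁺ (1 mol Ca²⁺ ≡ 1 mol CaCO₃): 47,570 / 100.1 g/mol = 475.2 mol.
(a) Mass of CaCl₂: 475.2 × 111 = 52,750 g.

(b) Volume: 101,000 US gal × 3.785 L/gal = 382,285 L.
(b) Moles of Na₂CO₃: 17,400 g ÷ 106 g/mol = 164.2 mol → 328.3 eq of alkalinity.
(b) As CaCO₃: 328.3 eq × 50 g/eq = 16,420 g.
(b) Rise: 16,420 g / 382,285 L × 1000 = 42.94 mg/L.

(a) 52.7 kg; (b) 42.9 ppm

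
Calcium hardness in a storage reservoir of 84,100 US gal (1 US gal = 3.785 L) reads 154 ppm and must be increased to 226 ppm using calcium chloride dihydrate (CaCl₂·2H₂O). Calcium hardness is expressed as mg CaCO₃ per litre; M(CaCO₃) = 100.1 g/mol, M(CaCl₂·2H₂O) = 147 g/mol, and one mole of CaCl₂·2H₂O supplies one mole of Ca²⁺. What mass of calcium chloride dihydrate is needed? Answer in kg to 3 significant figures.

Volume: 84,100 US gal × 3.785 L/gal = 318,318 L.
Hardness to add: (226 − 154) = 72 mg/L as CaCO₃ × 318,318 L = 22,920 g as CaCO₃.
Moles of Ca²⁺ (1 mol Ca²⁺ ≡ 1 mol CaCO₃): 22,920 / 100.1 g/mol = 229 mol.
Mass of CaCl₂·2H₂O: 229 × 147 = 33,660 g.

33.7 kg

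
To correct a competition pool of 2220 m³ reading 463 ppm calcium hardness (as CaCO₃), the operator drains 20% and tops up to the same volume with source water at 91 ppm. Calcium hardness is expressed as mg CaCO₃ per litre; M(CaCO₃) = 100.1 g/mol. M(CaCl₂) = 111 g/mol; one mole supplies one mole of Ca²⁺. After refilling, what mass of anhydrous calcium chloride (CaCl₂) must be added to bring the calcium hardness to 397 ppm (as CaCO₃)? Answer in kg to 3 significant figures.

20.7 kg

Volume: 2220 m³ = 2,220,000 L.
After draining 20% and refilling: 463 × 0.80 + 91 × 0.20 = 388.6 ppm.
Deficit to target: 397 − 388.6 = 8.4 mg/L.
As CaCO₃: 8.4 mg/L × 2,220,000 L = 18,650 g; ÷ 100.1 = 186.3 mol Ca²⁺.
Mass: 186.3 × 111 = 20,680 g.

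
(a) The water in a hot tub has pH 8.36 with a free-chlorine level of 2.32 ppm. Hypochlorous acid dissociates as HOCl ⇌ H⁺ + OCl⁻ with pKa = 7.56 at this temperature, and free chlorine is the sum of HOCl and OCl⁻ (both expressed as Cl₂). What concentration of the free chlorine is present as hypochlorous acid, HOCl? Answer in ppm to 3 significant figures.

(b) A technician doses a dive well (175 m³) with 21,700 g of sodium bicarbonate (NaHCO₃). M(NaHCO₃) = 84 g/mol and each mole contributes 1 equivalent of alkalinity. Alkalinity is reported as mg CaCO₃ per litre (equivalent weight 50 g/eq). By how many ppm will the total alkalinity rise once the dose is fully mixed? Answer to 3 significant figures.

(a) 0.317 ppm; (b) 73.8 ppm

(a) [OCl⁻]/[HOCl] = 10^(pH − pKa) = 10^(8.36 − 7.56) = 10^0.80 = 6.31.
(a) Fraction as HOCl = 1 / (1 + 6.31) = 0.1368.
(a) HOCl = 0.1368 × 2.32 ppm = 0.3174 ppm.

(b) Volume: 175 m³ = 175,000 L.
(b) Moles of NaHCO₃: 21,700 g ÷ 84 g/mol = 258.3 mol → 258.3 eq of alkalinity.
(b) As CaCO₃: 258.3 eq × 50 g/eq = 12,920 g.
(b) Rise: 12,920 g / 175,000 L × 1000 = 73.81 mg/L.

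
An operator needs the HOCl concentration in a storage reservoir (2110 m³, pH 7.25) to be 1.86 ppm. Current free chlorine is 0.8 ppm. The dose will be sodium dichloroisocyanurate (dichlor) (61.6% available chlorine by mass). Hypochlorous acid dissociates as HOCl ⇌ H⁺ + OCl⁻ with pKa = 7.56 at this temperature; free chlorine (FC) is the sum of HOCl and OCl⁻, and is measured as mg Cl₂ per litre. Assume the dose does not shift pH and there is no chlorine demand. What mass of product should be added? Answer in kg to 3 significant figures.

6.75 kg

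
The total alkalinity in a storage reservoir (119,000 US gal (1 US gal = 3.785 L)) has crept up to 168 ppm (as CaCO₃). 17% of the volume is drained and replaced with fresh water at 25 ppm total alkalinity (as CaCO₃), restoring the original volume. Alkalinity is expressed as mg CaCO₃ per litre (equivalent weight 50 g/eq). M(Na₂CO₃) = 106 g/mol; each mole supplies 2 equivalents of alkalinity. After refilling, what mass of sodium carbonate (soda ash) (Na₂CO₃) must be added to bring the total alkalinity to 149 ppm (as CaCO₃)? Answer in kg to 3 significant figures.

2.54 kg

Volume: 119,000 US gal × 3.785 L/gal = 450,415 L.
After draining 17% and refilling: 168 × 0.83 + 25 × 0.17 = 143.69 ppm.
Deficit to target: 149 − 143.69 = 5.31 mg/L.
As CaCO₃: 5.31 mg/L × 450,415 L = 2392 g; ÷ 50 g/eq ÷ 2 = 23.92 mol Na₂CO₃.
Mass: 23.92 × 106 = 2535 g.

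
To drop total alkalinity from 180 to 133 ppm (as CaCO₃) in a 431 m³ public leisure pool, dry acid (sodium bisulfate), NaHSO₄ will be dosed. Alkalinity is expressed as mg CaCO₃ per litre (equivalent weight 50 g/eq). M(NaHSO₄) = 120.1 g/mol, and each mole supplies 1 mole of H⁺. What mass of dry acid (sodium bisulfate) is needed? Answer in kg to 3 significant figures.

48.7 kg

Volume: 431 m³ = 431,000 L.
Alkalinity to neutralize: (180 − 133) = 47 mg/L as CaCO₃ × 431,000 L = 20,260 g as CaCO₃.
Equivalents of H⁺ required: 20,260 ÷ 50 g/eq = 405.1 eq = 405.1 mol NaHSO₄.
Mass of NaHSO₄: 405.1 × 120.1 = 48,660 g.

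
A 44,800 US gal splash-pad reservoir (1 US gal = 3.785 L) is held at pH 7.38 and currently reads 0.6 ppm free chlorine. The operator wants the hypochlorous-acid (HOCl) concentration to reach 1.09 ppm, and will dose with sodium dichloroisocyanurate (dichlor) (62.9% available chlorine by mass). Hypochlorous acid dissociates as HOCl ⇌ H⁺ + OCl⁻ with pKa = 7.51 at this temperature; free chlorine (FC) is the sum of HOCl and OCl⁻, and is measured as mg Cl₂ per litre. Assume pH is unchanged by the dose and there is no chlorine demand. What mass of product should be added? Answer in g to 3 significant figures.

350 g

Volume: 44,800 US gal × 3.785 L/gal = 169,568 L.
[OCl⁻]/[HOCl] = 10^(pH − pKa) = 10^(7.38 − 7.51) = 0.7413; fraction as HOCl = 1/(1 + 0.7413) = 0.5743.
Free chlorine required for 1.09 ppm HOCl: 1.09 / 0.5743 = 1.898 ppm.
FC to add: 1.898 − 0.6 = 1.298 mg/L as Cl₂.
Cl₂ equivalent: 1.298 mg/L × 169,568 L = 220.1 g.
Product at 62.9% available Cl: 220.1 / 0.629 = 349.9 g.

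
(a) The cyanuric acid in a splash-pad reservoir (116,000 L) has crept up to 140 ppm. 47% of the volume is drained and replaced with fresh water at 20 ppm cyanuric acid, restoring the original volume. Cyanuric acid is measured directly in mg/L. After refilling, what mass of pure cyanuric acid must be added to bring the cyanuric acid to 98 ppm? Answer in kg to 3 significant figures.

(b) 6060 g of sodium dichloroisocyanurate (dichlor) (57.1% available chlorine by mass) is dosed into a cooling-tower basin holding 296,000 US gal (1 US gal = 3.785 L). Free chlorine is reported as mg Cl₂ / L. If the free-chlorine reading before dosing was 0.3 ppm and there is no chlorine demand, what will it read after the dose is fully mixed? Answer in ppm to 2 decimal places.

(a) 1.67 kg; (b) 3.39 ppm

(a) After draining 47% and refilling: 140 × 0.53 + 20 × 0.47 = 83.6 ppm.
(a) Deficit to target: 98 − 83.6 = 14.4 mg/L.
(a) Mass: 14.4 mg/L × 116,000 L = 1670 g cyanuric acid.

(b) Volume: 296,000 US gal × 3.785 L/gal = 1,120,360 L.
(b) Available chlorine delivered: 6060 g × 0.571 = 3460 g as Cl₂.
(b) Concentration rise: 3460 g / 1,120,360 L = 3.089 mg/L = 3.09 ppm.
(b) Final FC: 0.3 + 3.09 = 3.39 ppm.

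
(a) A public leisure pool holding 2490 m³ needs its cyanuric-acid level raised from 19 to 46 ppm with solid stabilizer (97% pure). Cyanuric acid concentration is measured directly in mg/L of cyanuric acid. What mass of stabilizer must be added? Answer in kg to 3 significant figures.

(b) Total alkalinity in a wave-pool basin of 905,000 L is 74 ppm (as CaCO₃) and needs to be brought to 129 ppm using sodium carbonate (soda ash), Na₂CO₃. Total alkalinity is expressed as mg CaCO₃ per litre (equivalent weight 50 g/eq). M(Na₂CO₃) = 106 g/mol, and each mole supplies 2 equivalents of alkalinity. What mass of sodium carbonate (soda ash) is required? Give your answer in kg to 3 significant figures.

(a) Volume: 2490 m³ = 2,490,000 L.
(a) CYA to add: (46 − 19) = 27 mg/L × 2,490,000 L = 67,230 g cyanuric acid.
(a) At 97% purity: 67,230 / 0.97 = 69,310 g product.

(b) Alkalinity to add: (129 − 74) = 55 mg/L as CaCO₃ × 905,000 L = 49,780 g as CaCO₃.
(b) Equivalents: 49,780 g ÷ 50 g/eq = 995.5 eq.
(b) Each mole of Na₂CO₃ supplies 2 eq, so 995.5 / 2 = 497.8 mol.
(b) Mass: 497.8 mol × 106 g/mol = 52,760 g.

(a) 69.3 kg; (b) 52.8 kg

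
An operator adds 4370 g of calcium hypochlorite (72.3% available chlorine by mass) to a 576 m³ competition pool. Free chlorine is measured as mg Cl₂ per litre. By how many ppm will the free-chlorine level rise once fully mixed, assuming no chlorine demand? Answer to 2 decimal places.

Volume: 576 m³ = 576,000 L.
Available chlorine delivered: 4370 g × 0.723 = 3160 g as Cl₂.
Concentration rise: 3160 g / 576,000 L = 5.485 mg/L = 5.49 ppm.

5.49 ppm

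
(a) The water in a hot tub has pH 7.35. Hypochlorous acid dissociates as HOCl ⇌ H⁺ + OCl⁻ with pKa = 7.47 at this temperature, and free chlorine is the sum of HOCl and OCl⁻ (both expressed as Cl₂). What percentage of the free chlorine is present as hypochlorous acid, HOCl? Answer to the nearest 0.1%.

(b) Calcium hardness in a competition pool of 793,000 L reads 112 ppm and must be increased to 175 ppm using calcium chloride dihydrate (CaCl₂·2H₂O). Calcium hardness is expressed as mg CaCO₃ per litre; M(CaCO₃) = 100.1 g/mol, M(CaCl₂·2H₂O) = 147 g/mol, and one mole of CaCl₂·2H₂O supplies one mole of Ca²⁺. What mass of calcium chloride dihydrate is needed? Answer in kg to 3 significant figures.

(a) 56.9%; (b) 73.4 kg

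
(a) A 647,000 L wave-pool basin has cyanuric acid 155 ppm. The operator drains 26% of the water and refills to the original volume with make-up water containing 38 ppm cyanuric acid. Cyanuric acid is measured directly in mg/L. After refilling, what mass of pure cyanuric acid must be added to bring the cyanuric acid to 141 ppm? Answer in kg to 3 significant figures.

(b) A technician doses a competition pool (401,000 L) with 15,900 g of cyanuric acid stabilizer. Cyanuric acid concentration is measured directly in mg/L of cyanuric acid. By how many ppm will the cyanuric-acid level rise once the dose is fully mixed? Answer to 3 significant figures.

(a) 10.6 kg; (b) 39.7 ppm

(a) After draining 26% and refilling: 155 × 0.74 + 38 × 0.26 = 124.58 ppm.
(a) Deficit to target: 141 − 124.58 = 16.42 mg/L.
(a) Mass: 16.42 mg/L × 647,000 L = 10,620 g cyanuric acid.

(b) Rise: 15,900 g / 401,000 L × 1000 = 39.65 mg/L.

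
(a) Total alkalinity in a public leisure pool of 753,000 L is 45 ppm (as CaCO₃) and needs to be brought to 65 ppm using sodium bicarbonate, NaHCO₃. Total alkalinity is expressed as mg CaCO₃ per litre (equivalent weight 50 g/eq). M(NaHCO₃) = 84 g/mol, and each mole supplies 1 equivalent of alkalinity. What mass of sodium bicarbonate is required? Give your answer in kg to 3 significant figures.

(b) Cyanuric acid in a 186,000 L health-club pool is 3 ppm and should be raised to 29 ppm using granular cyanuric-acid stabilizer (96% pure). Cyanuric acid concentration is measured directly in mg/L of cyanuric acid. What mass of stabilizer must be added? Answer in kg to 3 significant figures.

(a) 25.3 kg; (b) 5.04 kg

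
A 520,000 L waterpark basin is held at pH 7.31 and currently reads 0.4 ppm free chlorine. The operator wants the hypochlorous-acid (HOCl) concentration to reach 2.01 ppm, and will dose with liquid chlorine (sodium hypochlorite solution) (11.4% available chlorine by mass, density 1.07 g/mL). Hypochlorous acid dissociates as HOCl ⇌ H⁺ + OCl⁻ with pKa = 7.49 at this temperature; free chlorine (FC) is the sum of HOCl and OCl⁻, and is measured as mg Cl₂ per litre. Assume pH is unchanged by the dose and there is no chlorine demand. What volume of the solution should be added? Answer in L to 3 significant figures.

12.5 L

[OCl⁻]/[HOCl] = 10^(pH − pKa) = 10^(7.31 − 7.49) = 0.6607; fraction as HOCl = 1/(1 + 0.6607) = 0.6022.
Free chlorine required for 2.01 ppm HOCl: 2.01 / 0.6022 = 3.338 ppm.
FC to add: 3.338 − 0.4 = 2.938 mg/L as Cl₂.
Cl₂ equivalent: 2.938 mg/L × 520,000 L = 1528 g.
Product at 11.4% available Cl: 1528 / 0.114 = 13,400 g.
Volume: 13,400 g ÷ 1.07 g/mL = 12,520 mL.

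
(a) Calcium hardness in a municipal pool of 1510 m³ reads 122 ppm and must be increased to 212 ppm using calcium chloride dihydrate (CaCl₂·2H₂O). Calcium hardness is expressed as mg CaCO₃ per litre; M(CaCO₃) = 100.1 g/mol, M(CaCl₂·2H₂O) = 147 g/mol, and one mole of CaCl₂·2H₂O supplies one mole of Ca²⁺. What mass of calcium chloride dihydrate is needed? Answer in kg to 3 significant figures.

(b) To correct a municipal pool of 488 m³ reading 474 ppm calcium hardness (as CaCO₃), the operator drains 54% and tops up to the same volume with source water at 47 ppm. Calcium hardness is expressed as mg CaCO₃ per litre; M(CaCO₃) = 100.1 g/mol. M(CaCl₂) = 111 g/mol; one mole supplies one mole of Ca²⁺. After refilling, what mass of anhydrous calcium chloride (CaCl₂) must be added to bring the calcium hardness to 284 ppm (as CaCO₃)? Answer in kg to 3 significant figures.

(a) Volume: 1510 m³ = 1,510,000 L.
(a) Hardness to add: (212 − 122) = 90 mg/L as CaCO₃ × 1,510,000 L = 135,900 g as CaCO₃.
(a) Moles of Ca²⁺ (1 mol Ca²⁺ ≡ 1 mol CaCO₃): 135,900 / 100.1 g/mol = 1358 mol.
(a) Mass of CaCl₂·2H₂O: 1358 × 147 = 199,600 g.

(b) Volume: 488 m³ = 488,000 L.
(b) After draining 54% and refilling: 474 × 0.46 + 47 × 0.54 = 243.42 ppm.
(b) Deficit to target: 284 − 243.42 = 40.58 mg/L.
(b) As CaCO₃: 40.58 mg/L × 488,000 L = 19,800 g; ÷ 100.1 = 197.8 mol Ca²⁺.
(b) Mass: 197.8 × 111 = 21,960 g.

(a) 200 kg; (b) 22.0 kg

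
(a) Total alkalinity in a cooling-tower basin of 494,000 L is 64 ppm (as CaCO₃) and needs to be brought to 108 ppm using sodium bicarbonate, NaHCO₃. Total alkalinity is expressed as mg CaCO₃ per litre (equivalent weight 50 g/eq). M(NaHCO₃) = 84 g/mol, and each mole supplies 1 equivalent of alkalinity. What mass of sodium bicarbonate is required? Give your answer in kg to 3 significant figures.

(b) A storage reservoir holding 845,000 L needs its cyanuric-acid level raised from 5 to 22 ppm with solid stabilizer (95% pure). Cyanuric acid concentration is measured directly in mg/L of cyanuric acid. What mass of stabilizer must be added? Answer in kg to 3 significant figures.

(a) 36.5 kg; (b) 15.1 kg

(a) Alkalinity to add: (108 − 64) = 44 mg/L as CaCO₃ × 494,000 L = 21,740 g as CaCO₃.
(a) Equivalents: 21,740 g ÷ 50 g/eq = 434.7 eq.
(a) NaHCO₃ supplies 1 eq per mole → 434.7 mol.
(a) Mass: 434.7 mol × 84 g/mol = 36,520 g.

(b) CYA to add: (22 − 5) = 17 mg/L × 845,000 L = 14,360 g cyanuric acid.
(b) At 95% purity: 14,360 / 0.95 = 15,120 g product.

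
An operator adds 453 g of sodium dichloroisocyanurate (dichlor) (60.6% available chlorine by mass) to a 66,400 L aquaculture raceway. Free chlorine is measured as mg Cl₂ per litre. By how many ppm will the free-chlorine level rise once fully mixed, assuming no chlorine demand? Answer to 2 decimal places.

4.13 ppm

Available chlorine delivered: 453 g × 0.606 = 274.5 g as Cl₂.
Concentration rise: 274.5 g / 66,400 L = 4.134 mg/L = 4.13 ppm.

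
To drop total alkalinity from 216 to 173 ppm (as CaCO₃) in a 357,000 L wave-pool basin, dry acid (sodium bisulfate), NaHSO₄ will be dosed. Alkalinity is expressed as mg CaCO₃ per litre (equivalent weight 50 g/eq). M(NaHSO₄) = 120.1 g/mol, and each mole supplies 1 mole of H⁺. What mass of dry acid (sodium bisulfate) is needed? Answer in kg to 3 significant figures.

36.9 kg

Alkalinity to neutralize: (216 − 173) = 43 mg/L as CaCO₃ × 357,000 L = 15,350 g as CaCO₃.
Equivalents of H⁺ required: 15,350 ÷ 50 g/eq = 307 eq = 307 mol NaHSO₄.
Mass of NaHSO₄: 307 × 120.1 = 36,870 g.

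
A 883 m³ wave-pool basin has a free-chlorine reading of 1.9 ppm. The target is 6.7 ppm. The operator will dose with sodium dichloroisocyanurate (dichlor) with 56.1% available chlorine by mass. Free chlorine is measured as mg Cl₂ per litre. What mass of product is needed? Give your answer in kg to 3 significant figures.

7.56 kg

Volume: 883 m³ = 883,000 L.
Chlorine deficit: 6.7 − 1.9 = 4.8 ppm = 4.8 mg/L as Cl₂.
Cl₂ equivalent needed: 4.8 mg/L × 883,000 L = 4,238,000 mg = 4238 g.
Product at 56.1% available chlorine: 4238 / 0.561 = 7555 g.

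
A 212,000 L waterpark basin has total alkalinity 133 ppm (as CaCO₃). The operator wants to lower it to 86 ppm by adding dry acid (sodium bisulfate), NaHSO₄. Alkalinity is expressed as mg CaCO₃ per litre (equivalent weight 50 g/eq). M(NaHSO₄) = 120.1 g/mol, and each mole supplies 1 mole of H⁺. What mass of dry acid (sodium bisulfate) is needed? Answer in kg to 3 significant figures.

23.9 kg

Alkalinity to neutralize: (133 − 86) = 47 mg/L as CaCO₃ × 212,000 L = 9964 g as CaCO₃.
Equivalents of H⁺ required: 9964 ÷ 50 g/eq = 199.3 eq = 199.3 mol NaHSO₄.
Mass of NaHSO₄: 199.3 × 120.1 = 23,930 g.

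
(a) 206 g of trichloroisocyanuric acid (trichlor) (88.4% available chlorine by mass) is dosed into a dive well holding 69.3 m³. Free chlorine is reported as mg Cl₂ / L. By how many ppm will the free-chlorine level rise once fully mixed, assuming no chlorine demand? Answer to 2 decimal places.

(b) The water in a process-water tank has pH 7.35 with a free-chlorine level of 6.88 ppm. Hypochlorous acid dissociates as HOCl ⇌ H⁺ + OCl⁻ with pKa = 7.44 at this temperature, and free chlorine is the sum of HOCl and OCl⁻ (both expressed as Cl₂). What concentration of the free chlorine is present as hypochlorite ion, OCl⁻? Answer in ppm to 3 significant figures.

(a) Volume: 69.3 m³ = 69,300 L.
(a) Available chlorine delivered: 206 g × 0.884 = 182.1 g as Cl₂.
(a) Concentration rise: 182.1 g / 69,300 L = 2.628 mg/L = 2.63 ppm.

(b) [OCl⁻]/[HOCl] = 10^(pH − pKa) = 10^(7.35 − 7.44) = 10^-0.09 = 0.8128.
(b) Fraction as HOCl = 1 / (1 + 0.8128) = 0.5516.
(b) OCl⁻ = (1 − 0.5516) × 6.88 ppm = 3.085 ppm.

(a) 2.63 ppm; (b) 3.08 ppm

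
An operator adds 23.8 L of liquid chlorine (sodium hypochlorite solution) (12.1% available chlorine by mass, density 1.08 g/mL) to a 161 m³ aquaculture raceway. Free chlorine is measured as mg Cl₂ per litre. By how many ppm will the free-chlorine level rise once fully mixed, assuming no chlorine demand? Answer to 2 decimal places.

Volume: 161 m³ = 161,000 L.
Mass of solution: 23.8 L × 1000 mL/L × 1.08 g/mL = 25,700 g.
Available chlorine delivered: 25,700 g × 0.121 = 3110 g as Cl₂.
Concentration rise: 3110 g / 161,000 L = 19.32 mg/L = 19.32 ppm.

19.32 ppm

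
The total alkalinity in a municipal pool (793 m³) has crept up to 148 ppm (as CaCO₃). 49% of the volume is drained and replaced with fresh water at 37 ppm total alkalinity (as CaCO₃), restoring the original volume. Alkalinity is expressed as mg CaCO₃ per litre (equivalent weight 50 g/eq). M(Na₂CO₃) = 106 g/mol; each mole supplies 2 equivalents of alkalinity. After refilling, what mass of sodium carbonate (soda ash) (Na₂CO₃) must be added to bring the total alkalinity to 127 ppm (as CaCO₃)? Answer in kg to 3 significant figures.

Volume: 793 m³ = 793,000 L.
After draining 49% and refilling: 148 × 0.51 + 37 × 0.49 = 93.61 ppm.
Deficit to target: 127 − 93.61 = 33.39 mg/L.
As CaCO₃: 33.39 mg/L × 793,000 L = 26,480 g; ÷ 50 g/eq ÷ 2 = 264.8 mol Na₂CO₃.
Mass: 264.8 × 106 = 28,070 g.

28.1 kg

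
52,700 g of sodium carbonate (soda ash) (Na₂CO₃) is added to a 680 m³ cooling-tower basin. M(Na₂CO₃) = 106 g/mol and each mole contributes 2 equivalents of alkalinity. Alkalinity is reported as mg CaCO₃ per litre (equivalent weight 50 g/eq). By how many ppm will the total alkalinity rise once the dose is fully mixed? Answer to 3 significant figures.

73.1 ppm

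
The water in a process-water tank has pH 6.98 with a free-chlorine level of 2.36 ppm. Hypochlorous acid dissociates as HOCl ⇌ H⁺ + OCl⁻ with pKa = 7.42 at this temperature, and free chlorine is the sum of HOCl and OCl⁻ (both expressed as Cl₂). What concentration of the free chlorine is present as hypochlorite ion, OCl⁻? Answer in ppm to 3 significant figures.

[OCl⁻]/[HOCl] = 10^(pH − pKa) = 10^(6.98 − 7.42) = 10^-0.44 = 0.3631.
Fraction as HOCl = 1 / (1 + 0.3631) = 0.7336.
OCl⁻ = (1 − 0.7336) × 2.36 ppm = 0.6286 ppm.

0.629 ppm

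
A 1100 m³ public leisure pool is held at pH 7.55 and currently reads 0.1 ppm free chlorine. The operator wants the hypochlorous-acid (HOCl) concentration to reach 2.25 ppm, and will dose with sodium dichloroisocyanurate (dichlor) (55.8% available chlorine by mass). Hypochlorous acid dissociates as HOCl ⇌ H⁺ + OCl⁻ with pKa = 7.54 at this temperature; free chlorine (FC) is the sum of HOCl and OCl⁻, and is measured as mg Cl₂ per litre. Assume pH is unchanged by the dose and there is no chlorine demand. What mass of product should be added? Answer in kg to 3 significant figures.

Volume: 1100 m³ = 1,100,000 L.
[OCl⁻]/[HOCl] = 10^(pH − pKa) = 10^(7.55 − 7.54) = 1.023; fraction as HOCl = 1/(1 + 1.023) = 0.4942.
Free chlorine required for 2.25 ppm HOCl: 2.25 / 0.4942 = 4.552 ppm.
FC to add: 4.552 − 0.1 = 4.452 mg/L as Cl₂.
Cl₂ equivalent: 4.452 mg/L × 1,100,000 L = 4898 g.
Product at 55.8% available Cl: 4898 / 0.558 = 8777 g.

8.78 kg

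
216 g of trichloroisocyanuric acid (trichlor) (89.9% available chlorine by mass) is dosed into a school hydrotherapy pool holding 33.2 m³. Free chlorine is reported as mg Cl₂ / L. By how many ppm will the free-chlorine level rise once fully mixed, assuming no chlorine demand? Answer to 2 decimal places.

5.85 ppm

Volume: 33.2 m³ = 33,200 L.
Available chlorine delivered: 216 g × 0.899 = 194.2 g as Cl₂.
Concentration rise: 194.2 g / 33,200 L = 5.849 mg/L = 5.85 ppm.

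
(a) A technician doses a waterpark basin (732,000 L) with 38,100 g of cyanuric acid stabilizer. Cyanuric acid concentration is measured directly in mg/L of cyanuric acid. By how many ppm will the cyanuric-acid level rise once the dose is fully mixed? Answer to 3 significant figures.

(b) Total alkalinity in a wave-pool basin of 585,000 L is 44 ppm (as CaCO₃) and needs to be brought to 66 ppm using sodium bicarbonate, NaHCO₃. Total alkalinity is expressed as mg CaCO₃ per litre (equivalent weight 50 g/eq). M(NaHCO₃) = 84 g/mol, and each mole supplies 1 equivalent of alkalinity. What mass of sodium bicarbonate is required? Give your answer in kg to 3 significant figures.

(a) 52.0 ppm; (b) 21.6 kg

(a) Rise: 38,100 g / 732,000 L × 1000 = 52.05 mg/L.

(b) Alkalinity to add: (66 − 44) = 22 mg/L as CaCO₃ × 585,000 L = 12,870 g as CaCO₃.
(b) Equivalents: 12,870 g ÷ 50 g/eq = 257.4 eq.
(b) NaHCO₃ supplies 1 eq per mole → 257.4 mol.
(b) Mass: 257.4 mol × 84 g/mol = 21,620 g.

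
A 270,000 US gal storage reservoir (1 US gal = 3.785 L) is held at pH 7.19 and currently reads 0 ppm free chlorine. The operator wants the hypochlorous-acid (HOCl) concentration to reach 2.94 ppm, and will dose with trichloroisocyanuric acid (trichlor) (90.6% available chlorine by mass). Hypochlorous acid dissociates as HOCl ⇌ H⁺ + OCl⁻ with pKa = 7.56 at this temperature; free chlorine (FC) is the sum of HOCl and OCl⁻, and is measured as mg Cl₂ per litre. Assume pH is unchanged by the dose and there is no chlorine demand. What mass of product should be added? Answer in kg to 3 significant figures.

4.73 kg

Volume: 270,000 US gal × 3.785 L/gal = 1,021,950 L.
[OCl⁻]/[HOCl] = 10^(pH − pKa) = 10^(7.19 − 7.56) = 0.4266; fraction as HOCl = 1/(1 + 0.4266) = 0.701.
Free chlorine required for 2.94 ppm HOCl: 2.94 / 0.701 = 4.194 ppm.
FC to add: 4.194 − 0 = 4.194 mg/L as Cl₂.
Cl₂ equivalent: 4.194 mg/L × 1,021,950 L = 4286 g.
Product at 90.6% available Cl: 4286 / 0.906 = 4731 g.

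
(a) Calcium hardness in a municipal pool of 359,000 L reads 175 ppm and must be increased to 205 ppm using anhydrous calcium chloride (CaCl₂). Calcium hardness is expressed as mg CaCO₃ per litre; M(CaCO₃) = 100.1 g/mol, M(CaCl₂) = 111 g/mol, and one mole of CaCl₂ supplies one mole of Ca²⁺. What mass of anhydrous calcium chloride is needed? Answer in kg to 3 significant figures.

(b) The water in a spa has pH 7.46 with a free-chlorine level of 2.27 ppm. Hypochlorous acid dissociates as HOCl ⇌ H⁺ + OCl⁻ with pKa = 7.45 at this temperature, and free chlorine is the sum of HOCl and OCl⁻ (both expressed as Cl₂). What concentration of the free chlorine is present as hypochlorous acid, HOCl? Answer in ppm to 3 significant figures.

(a) Hardness to add: (205 − 175) = 30 mg/L as CaCO₃ × 359,000 L = 10,770 g as CaCO₃.
(a) Moles of Ca²⁺ (1 mol Ca²⁺ ≡ 1 mol CaCO₃): 10,770 / 100.1 g/mol = 107.6 mol.
(a) Mass of CaCl₂: 107.6 × 111 = 11,940 g.

(b) [OCl⁻]/[HOCl] = 10^(pH − pKa) = 10^(7.46 − 7.45) = 10^0.01 = 1.023.
(b) Fraction as HOCl = 1 / (1 + 1.023) = 0.4942.
(b) HOCl = 0.4942 × 2.27 ppm = 1.122 ppm.

(a) 11.9 kg; (b) 1.12 ppm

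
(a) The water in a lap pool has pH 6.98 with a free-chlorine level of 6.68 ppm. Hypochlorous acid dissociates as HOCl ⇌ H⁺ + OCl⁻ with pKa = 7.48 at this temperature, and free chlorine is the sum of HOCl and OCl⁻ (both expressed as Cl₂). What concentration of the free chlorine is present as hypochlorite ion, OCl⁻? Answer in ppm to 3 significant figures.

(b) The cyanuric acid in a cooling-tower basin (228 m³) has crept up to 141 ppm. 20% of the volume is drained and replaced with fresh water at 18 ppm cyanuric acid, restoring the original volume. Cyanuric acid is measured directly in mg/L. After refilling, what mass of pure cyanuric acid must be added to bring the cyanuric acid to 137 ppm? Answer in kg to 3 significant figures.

(a) [OCl⁻]/[HOCl] = 10^(pH − pKa) = 10^(6.98 − 7.48) = 10^-0.50 = 0.3162.
(a) Fraction as HOCl = 1 / (1 + 0.3162) = 0.7597.
(a) OCl⁻ = (1 − 0.7597) × 6.68 ppm = 1.605 ppm.

(b) Volume: 228 m³ = 228,000 L.
(b) After draining 20% and refilling: 141 × 0.80 + 18 × 0.20 = 116.4 ppm.
(b) Deficit to target: 137 − 116.4 = 20.6 mg/L.
(b) Mass: 20.6 mg/L × 228,000 L = 4697 g cyanuric acid.

(a) 1.60 ppm; (b) 4.70 kg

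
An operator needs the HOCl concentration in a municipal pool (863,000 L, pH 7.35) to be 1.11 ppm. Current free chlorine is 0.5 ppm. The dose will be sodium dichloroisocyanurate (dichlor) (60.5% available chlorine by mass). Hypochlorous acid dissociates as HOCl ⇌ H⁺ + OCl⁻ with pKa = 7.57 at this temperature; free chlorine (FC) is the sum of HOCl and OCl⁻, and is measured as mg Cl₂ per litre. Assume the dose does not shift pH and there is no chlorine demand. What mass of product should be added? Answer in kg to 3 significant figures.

1.82 kg

[OCl⁻]/[HOCl] = 10^(pH − pKa) = 10^(7.35 − 7.57) = 0.6026; fraction as HOCl = 1/(1 + 0.6026) = 0.624.
Free chlorine required for 1.11 ppm HOCl: 1.11 / 0.624 = 1.779 ppm.
FC to add: 1.779 − 0.5 = 1.279 mg/L as Cl₂.
Cl₂ equivalent: 1.279 mg/L × 863,000 L = 1104 g.
Product at 60.5% available Cl: 1104 / 0.605 = 1824 g.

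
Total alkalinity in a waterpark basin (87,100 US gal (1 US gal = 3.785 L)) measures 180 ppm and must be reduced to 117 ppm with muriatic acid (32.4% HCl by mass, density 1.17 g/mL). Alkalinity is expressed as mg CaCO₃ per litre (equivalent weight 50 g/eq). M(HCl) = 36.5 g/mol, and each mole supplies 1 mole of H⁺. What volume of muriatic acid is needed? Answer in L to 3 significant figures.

40.0 L

Volume: 87,100 US gal × 3.785 L/gal = 329,674 L.
Alkalinity to neutralize: (180 − 117) = 63 mg/L as CaCO₃ × 329,674 L = 20,770 g as CaCO₃.
Equivalents of H⁺ required: 20,770 ÷ 50 g/eq = 415.4 eq = 415.4 mol HCl.
Mass of HCl: 415.4 × 36.5 = 15,160 g.
Mass of 32.4% solution: 15,160 / 0.324 = 46,800 g.
Volume: 46,800 g ÷ 1.17 g/mL = 40,000 mL.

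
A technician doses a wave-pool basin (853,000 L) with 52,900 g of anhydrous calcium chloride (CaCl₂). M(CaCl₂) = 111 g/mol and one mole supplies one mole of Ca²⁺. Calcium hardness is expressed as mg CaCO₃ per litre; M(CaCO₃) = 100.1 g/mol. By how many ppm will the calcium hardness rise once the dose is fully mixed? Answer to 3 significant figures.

55.9 ppm

Moles of Ca²⁺: 52,900 g ÷ 111 g/mol = 476.6 mol.
As CaCO₃: 476.6 mol × 100.1 g/mol = 47,710 g.
Rise: 47,710 g / 853,000 L × 1000 = 55.93 mg/L.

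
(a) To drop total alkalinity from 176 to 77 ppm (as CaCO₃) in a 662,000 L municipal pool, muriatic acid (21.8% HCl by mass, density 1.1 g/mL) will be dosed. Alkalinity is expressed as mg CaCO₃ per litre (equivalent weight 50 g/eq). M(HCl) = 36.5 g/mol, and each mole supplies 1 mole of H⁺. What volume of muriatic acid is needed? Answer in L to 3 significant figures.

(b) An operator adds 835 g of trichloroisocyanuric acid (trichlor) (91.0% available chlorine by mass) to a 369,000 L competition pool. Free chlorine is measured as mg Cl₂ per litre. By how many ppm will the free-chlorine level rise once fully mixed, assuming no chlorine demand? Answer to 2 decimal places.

(a) 200 L; (b) 2.06 ppm

(a) Alkalinity to neutralize: (176 − 77) = 99 mg/L as CaCO₃ × 662,000 L = 65,540 g as CaCO₃.
(a) Equivalents of H⁺ required: 65,540 ÷ 50 g/eq = 1311 eq = 1311 mol HCl.
(a) Mass of HCl: 1311 × 36.5 = 47,840 g.
(a) Mass of 21.8% solution: 47,840 / 0.218 = 219,500 g.
(a) Volume: 219,500 g ÷ 1.1 g/mL = 199,500 mL.

(b) Available chlorine delivered: 835 g × 0.91 = 759.9 g as Cl₂.
(b) Concentration rise: 759.9 g / 369,000 L = 2.059 mg/L = 2.06 ppm.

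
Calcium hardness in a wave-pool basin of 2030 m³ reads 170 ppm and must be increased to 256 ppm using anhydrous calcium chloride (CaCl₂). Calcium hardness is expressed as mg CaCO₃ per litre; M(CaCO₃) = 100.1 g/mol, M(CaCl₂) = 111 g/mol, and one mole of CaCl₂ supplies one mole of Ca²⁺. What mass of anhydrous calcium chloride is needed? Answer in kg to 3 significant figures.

Volume: 2030 m³ = 2,030,000 L.
Hardness to add: (256 − 170) = 86 mg/L as CaCO₃ × 2,030,000 L = 174,600 g as CaCO₃.
Moles of Ca²⁺ (1 mol Ca²⁺ ≡ 1 mol CaCO₃): 174,600 / 100.1 g/mol = 1744 mol.
Mass of CaCl₂: 1744 × 111 = 193,600 g.

194 kg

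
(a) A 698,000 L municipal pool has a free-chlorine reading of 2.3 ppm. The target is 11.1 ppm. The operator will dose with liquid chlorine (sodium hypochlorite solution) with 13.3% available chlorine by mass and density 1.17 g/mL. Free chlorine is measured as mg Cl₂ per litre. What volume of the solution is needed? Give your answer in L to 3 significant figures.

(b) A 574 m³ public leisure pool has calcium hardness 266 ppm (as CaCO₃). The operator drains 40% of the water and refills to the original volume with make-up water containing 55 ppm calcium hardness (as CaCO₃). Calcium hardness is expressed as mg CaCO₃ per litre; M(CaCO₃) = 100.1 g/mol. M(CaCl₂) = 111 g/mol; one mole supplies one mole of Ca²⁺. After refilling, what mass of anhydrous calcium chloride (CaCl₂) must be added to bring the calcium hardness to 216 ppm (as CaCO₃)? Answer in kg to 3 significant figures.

(a) Chlorine deficit: 11.1 − 2.3 = 8.8 ppm = 8.8 mg/L as Cl₂.
(a) Cl₂ equivalent needed: 8.8 mg/L × 698,000 L = 6,142,000 mg = 6142 g.
(a) Product at 13.3% available chlorine: 6142 / 0.133 = 46,180 g.
(a) Volume at density 1.17 g/mL: 46,180 g ÷ 1.17 g/mL = 39,470 mL.

(b) Volume: 574 m³ = 574,000 L.
(b) After draining 40% and refilling: 266 × 0.60 + 55 × 0.40 = 181.6 ppm.
(b) Deficit to target: 216 − 181.6 = 34.4 mg/L.
(b) As CaCO₃: 34.4 mg/L × 574,000 L = 19,750 g; ÷ 100.1 = 197.3 mol Ca²⁺.
(b) Mass: 197.3 × 111 = 21,900 g.

(a) 39.5 L; (b) 21.9 kg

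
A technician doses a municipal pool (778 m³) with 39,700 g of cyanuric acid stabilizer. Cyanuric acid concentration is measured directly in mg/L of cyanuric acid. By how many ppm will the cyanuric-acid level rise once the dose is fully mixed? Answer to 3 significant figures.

Volume: 778 m³ = 778,000 L.
Rise: 39,700 g / 778,000 L × 1000 = 51.03 mg/L.

51.0 ppm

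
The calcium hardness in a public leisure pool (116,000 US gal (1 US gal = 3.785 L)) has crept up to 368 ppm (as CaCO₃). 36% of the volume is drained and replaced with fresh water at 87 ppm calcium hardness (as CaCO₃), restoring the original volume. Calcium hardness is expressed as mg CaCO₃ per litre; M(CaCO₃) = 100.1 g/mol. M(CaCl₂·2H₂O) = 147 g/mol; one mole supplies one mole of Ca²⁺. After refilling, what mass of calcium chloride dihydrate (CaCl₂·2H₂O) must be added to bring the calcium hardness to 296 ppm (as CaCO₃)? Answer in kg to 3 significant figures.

Volume: 116,000 US gal × 3.785 L/gal = 439,060 L.
After draining 36% and refilling: 368 × 0.64 + 87 × 0.36 = 266.84 ppm.
Deficit to target: 296 − 266.84 = 29.16 mg/L.
As CaCO₃: 29.16 mg/L × 439,060 L = 12,800 g; ÷ 100.1 = 127.9 mol Ca²⁺.
Mass: 127.9 × 147 = 18,800 g.

18.8 kg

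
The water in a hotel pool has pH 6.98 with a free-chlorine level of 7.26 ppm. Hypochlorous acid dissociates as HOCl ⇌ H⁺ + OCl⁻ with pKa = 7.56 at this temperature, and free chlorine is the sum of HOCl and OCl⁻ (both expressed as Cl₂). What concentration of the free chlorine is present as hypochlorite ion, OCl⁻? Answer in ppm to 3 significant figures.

[OCl⁻]/[HOCl] = 10^(pH − pKa) = 10^(6.98 − 7.56) = 10^-0.58 = 0.263.
Fraction as HOCl = 1 / (1 + 0.263) = 0.7917.
OCl⁻ = (1 − 0.7917) × 7.26 ppm = 1.512 ppm.

1.51 ppm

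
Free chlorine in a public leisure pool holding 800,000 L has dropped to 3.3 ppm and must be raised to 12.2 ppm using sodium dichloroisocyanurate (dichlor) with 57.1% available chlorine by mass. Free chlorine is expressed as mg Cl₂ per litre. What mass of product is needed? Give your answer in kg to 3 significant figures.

Chlorine deficit: 12.2 − 3.3 = 8.9 ppm = 8.9 mg/L as Cl₂.
Cl₂ equivalent needed: 8.9 mg/L × 800,000 L = 7,120,000 mg = 7120 g.
Product at 57.1% available chlorine: 7120 / 0.571 = 12,470 g.

12.5 kg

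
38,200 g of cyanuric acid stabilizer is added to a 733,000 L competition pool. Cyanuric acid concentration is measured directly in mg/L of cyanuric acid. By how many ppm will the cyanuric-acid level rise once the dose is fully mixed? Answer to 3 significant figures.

52.1 ppm

Rise: 38,200 g / 733,000 L × 1000 = 52.11 mg/L.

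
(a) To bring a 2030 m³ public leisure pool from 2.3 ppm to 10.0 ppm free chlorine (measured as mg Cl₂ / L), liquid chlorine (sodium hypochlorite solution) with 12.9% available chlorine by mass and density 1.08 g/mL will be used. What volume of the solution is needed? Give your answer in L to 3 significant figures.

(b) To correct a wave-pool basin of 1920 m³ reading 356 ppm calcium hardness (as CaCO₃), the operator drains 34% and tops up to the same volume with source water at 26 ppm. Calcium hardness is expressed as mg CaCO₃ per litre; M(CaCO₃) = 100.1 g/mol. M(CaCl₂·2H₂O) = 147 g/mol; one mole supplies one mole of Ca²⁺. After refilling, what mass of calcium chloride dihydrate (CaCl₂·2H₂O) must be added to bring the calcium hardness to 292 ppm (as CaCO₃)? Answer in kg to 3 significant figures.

(a) 112 L; (b) 136 kg

(a) Volume: 2030 m³ = 2,030,000 L.
(a) Chlorine deficit: 10.0 − 2.3 = 7.7 ppm = 7.7 mg/L as Cl₂.
(a) Cl₂ equivalent needed: 7.7 mg/L × 2,030,000 L = 15,630,000 mg = 15,630 g.
(a) Product at 12.9% available chlorine: 15,630 / 0.129 = 121,200 g.
(a) Volume at density 1.08 g/mL: 121,200 g ÷ 1.08 g/mL = 112,200 mL.

(b) Volume: 1920 m³ = 1,920,000 L.
(b) After draining 34% and refilling: 356 × 0.66 + 26 × 0.34 = 243.8 ppm.
(b) Deficit to target: 292 − 243.8 = 48.2 mg/L.
(b) As CaCO₃: 48.2 mg/L × 1,920,000 L = 92,540 g; ÷ 100.1 = 924.5 mol Ca²⁺.
(b) Mass: 924.5 × 147 = 135,900 g.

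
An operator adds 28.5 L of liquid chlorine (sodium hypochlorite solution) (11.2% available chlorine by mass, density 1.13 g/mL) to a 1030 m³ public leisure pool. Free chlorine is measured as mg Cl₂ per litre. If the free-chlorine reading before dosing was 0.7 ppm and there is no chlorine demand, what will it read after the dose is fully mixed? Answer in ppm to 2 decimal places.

4.20 ppm

Volume: 1030 m³ = 1,030,000 L.
Mass of solution: 28.5 L × 1000 mL/L × 1.13 g/mL = 32,200 g.
Available chlorine delivered: 32,200 g × 0.112 = 3607 g as Cl₂.
Concentration rise: 3607 g / 1,030,000 L = 3.502 mg/L = 3.50 ppm.
Final FC: 0.7 + 3.50 = 4.20 ppm.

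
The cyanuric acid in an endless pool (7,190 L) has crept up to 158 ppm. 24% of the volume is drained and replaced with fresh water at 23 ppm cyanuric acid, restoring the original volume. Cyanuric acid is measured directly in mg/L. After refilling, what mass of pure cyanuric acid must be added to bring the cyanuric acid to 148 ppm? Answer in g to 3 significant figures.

161 g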